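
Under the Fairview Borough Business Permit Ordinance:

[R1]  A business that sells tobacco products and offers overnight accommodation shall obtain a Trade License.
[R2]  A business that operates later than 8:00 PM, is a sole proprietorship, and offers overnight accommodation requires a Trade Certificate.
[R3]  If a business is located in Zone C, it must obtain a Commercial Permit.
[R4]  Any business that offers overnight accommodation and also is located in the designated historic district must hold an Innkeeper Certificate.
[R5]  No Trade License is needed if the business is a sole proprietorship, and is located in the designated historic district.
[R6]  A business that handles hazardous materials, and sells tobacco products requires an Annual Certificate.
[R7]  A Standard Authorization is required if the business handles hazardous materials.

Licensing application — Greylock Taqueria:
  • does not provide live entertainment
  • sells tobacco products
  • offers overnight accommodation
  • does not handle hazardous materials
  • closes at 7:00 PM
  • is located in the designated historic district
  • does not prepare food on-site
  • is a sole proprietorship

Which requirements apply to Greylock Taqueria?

Innkeeper Certificate

[R1] sells tobacco products; offers overnight accommodation → Trade License required.
[R2] closes 7:00 PM, at/before 8:00 PM; is a sole proprietorship; offers overnight accommodation → Trade Certificate not required.
[R3] is located in the designated historic district (not: is located in Zone C) → Commercial Permit not required.
[R4] offers overnight accommodation; is located in the designated historic district → Innkeeper Certificate required.
[R5] is a sole proprietorship; is located in the designated historic district → exempt from Trade License.
[R6] does not handle hazardous materials; sells tobacco products → Annual Certificate not required.
[R7] does not handle hazardous materials → Standard Authorization not required.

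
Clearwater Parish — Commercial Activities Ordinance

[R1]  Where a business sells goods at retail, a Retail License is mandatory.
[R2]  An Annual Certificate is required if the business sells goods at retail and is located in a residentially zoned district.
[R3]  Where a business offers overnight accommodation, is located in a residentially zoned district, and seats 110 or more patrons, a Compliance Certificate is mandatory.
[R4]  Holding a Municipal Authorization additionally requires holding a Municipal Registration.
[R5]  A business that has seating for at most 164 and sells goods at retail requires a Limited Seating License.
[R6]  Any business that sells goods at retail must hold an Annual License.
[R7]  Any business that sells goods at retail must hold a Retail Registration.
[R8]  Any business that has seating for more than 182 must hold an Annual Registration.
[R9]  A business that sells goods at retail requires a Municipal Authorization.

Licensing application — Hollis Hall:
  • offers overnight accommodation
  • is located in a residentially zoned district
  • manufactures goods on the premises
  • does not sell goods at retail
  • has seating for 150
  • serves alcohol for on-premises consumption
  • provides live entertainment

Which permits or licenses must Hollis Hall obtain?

Compliance Certificate

[R1] does not sell goods at retail → Retail License not required.
[R2] does not sell goods at retail; is located in a residentially zoned district → Annual Certificate not required.
[R3] offers overnight accommodation; is located in a residentially zoned district; seating 150 ≥ 110 → Compliance Certificate required.
[R4] Municipal Authorization is not required → no effect.
[R5] seating 150 ≤ 164; does not sell goods at retail → Limited Seating License not required.
[R6] does not sell goods at retail → Annual License not required.
[R7] does not sell goods at retail → Retail Registration not required.
[R8] seating 150 ≤ 182 → Annual Registration not required.
[R9] does not sell goods at retail → Municipal Authorization not required.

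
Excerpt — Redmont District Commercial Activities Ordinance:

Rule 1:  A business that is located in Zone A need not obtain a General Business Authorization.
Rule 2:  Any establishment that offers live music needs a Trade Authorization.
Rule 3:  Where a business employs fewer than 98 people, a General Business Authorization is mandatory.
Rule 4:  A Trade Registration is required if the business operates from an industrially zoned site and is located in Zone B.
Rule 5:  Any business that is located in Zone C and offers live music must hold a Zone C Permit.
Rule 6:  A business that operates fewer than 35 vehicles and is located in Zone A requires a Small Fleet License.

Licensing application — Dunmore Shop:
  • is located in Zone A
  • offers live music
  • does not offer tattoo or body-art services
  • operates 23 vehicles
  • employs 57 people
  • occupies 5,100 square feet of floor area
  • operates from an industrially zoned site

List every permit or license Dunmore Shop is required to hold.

Small Fleet License, Trade Authorization

Rule 1: is located in Zone A → exempt from General Business Authorization.
Rule 2: offers live music → Trade Authorization required.
Rule 3: employees 57 < 98 → General Business Authorization required.
Rule 4: operates from an industrially zoned site; is located in Zone A (not: is located in Zone B) → Trade Registration not required.
Rule 5: is located in Zone A (not: is located in Zone C); offers live music → Zone C Permit not required.
Rule 6: vehicles 23 < 35; is located in Zone A → Small Fleet License required.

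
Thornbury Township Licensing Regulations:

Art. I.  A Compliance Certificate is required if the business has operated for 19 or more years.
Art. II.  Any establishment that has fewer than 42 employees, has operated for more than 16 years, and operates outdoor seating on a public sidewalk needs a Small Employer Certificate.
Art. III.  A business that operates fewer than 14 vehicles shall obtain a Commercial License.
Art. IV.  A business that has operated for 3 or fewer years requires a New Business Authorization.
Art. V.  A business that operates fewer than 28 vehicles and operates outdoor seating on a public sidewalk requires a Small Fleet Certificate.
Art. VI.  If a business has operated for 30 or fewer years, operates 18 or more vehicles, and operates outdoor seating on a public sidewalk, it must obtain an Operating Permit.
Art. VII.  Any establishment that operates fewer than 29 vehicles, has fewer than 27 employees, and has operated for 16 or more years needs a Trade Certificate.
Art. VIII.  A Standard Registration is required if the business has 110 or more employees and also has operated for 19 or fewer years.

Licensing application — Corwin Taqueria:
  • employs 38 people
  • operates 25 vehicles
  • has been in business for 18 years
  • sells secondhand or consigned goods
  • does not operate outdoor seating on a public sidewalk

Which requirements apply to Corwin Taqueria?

None

Art. I. years in business 18 < 19 → Compliance Certificate not required.
Art. II. employees 38 < 42; years in business 18 > 16; does not operate outdoor seating on a public sidewalk → Small Employer Certificate not required.
Art. III. vehicles 25 ≥ 14 → Commercial License not required.
Art. IV. years in business 18 > 3 → New Business Authorization not required.
Art. V. vehicles 25 < 28; does not operate outdoor seating on a public sidewalk → Small Fleet Certificate not required.
Art. VI. years in business 18 ≤ 30; vehicles 25 ≥ 18; does not operate outdoor seating on a public sidewalk → Operating Permit not required.
Art. VII. vehicles 25 < 29; employees 38 ≥ 27; years in business 18 ≥ 16 → Trade Certificate not required.
Art. VIII. employees 38 < 110; years in business 18 ≤ 19 → Standard Registration not required.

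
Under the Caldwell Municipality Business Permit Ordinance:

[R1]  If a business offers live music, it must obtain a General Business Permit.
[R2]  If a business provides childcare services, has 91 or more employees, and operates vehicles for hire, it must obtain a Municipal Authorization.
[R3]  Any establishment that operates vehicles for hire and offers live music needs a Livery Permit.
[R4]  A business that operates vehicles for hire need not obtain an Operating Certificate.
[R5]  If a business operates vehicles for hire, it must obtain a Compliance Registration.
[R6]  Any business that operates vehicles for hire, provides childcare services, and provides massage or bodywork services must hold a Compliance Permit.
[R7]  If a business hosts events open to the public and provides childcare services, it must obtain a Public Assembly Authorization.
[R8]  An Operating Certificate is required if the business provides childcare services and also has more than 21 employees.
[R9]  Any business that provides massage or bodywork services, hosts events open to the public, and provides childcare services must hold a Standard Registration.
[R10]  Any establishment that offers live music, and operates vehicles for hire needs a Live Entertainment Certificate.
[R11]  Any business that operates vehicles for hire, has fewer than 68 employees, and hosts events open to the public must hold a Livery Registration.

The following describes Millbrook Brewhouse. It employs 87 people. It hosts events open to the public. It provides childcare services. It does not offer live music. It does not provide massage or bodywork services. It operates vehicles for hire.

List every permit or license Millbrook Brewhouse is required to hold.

[R1] does not offer live music → General Business Permit not required.
[R2] provides childcare services; employees 87 < 91; operates vehicles for hire → Municipal Authorization not required.
[R3] operates vehicles for hire; does not offer live music → Livery Permit not required.
[R4] operates vehicles for hire → exempt from Operating Certificate.
[R5] operates vehicles for hire → Compliance Registration required.
[R6] operates vehicles for hire; provides childcare services; does not provide massage or bodywork services → Compliance Permit not required.
[R7] hosts events open to the public; provides childcare services → Public Assembly Authorization required.
[R8] provides childcare services; employees 87 > 21 → Operating Certificate required.
[R9] does not provide massage or bodywork services; hosts events open to the public; provides childcare services → Standard Registration not required.
[R10] does not offer live music; operates vehicles for hire → Live Entertainment Certificate not required.
[R11] operates vehicles for hire; employees 87 ≥ 68; hosts events open to the public → Livery Registration not required.

Compliance Registration, Public Assembly Authorization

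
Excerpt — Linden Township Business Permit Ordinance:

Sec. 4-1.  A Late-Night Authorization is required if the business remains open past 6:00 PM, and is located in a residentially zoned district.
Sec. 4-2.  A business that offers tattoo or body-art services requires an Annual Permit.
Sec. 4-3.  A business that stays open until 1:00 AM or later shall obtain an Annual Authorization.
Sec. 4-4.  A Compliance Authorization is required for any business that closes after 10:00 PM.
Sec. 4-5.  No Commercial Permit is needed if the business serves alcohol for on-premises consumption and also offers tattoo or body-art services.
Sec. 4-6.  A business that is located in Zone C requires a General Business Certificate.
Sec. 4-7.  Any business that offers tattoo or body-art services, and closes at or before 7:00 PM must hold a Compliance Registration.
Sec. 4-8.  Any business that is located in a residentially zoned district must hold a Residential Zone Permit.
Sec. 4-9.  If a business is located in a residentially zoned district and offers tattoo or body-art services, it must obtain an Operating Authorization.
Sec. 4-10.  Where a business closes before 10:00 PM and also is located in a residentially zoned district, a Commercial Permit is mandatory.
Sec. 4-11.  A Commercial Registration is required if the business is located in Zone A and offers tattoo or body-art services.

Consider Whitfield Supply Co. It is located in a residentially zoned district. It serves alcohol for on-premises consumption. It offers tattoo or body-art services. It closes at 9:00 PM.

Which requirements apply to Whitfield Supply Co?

Sec. 4-1. closes 9:00 PM, after 6:00 PM; is located in a residentially zoned district → Late-Night Authorization required.
Sec. 4-2. offers tattoo or body-art services → Annual Permit required.
Sec. 4-3. closes 9:00 PM, at/before 1:00 AM → Annual Authorization not required.
Sec. 4-4. closes 9:00 PM, at/before 10:00 PM → Compliance Authorization not required.
Sec. 4-5. serves alcohol for on-premises consumption; offers tattoo or body-art services → exempt from Commercial Permit.
Sec. 4-6. is located in a residentially zoned district (not: is located in Zone C) → General Business Certificate not required.
Sec. 4-7. offers tattoo or body-art services; closes 9:00 PM, after 7:00 PM → Compliance Registration not required.
Sec. 4-8. is located in a residentially zoned district → Residential Zone Permit required.
Sec. 4-9. is located in a residentially zoned district; offers tattoo or body-art services → Operating Authorization required.
Sec. 4-10. closes 9:00 PM, at/before 10:00 PM; is located in a residentially zoned district → Commercial Permit required.
Sec. 4-11. is located in a residentially zoned district (not: is located in Zone A); offers tattoo or body-art services → Commercial Registration not required.

Annual Permit, Late-Night Authorization, Operating Authorization, Residential Zone Permit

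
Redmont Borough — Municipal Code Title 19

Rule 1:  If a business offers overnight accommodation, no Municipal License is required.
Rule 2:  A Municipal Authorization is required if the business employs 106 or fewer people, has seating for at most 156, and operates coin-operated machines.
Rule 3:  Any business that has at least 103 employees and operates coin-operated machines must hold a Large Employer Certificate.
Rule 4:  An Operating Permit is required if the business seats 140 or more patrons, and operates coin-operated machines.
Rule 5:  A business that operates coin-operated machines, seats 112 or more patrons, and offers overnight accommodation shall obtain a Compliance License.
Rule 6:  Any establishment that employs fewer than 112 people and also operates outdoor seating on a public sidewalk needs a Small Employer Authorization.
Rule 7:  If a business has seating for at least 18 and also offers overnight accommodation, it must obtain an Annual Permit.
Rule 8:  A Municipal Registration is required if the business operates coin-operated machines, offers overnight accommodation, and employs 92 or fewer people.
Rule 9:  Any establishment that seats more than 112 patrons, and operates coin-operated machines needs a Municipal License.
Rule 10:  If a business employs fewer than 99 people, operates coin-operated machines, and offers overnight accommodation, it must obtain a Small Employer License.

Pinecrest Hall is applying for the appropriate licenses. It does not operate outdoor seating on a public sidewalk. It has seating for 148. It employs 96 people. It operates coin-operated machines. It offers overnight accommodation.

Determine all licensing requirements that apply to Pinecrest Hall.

Annual Permit, Compliance License, Municipal Authorization, Operating Permit, Small Employer License

Rule 1: offers overnight accommodation → exempt from Municipal License.
Rule 2: employees 96 ≤ 106; seating 148 ≤ 156; operates coin-operated machines → Municipal Authorization required.
Rule 3: employees 96 < 103; operates coin-operated machines → Large Employer Certificate not required.
Rule 4: seating 148 ≥ 140; operates coin-operated machines → Operating Permit required.
Rule 5: operates coin-operated machines; seating 148 ≥ 112; offers overnight accommodation → Compliance License required.
Rule 6: employees 96 < 112; does not operate outdoor seating on a public sidewalk → Small Employer Authorization not required.
Rule 7: seating 148 ≥ 18; offers overnight accommodation → Annual Permit required.
Rule 8: operates coin-operated machines; offers overnight accommodation; employees 96 > 92 → Municipal Registration not required.
Rule 9: seating 148 > 112; operates coin-operated machines → Municipal License required.
Rule 10: employees 96 < 99; operates coin-operated machines; offers overnight accommodation → Small Employer License required.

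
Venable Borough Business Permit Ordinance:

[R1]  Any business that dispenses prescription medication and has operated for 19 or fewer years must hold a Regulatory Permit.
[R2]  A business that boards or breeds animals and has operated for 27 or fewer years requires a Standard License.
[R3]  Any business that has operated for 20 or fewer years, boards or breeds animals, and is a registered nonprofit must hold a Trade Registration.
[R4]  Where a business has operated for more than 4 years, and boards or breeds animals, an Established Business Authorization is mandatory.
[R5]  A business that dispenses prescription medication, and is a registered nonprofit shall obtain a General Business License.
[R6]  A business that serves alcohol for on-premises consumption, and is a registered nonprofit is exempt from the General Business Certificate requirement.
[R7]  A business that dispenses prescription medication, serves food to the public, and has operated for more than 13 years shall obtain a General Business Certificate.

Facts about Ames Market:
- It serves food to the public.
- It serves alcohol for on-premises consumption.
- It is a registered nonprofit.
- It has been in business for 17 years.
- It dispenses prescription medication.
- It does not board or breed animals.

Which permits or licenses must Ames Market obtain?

General Business License, Regulatory Permit

[R1] dispenses prescription medication; years in business 17 ≤ 19 → Regulatory Permit required.
[R2] does not board or breed animals; years in business 17 ≤ 27 → Standard License not required.
[R3] years in business 17 ≤ 20; does not board or breed animals; is a registered nonprofit → Trade Registration not required.
[R4] years in business 17 > 4; does not board or breed animals → Established Business Authorization not required.
[R5] dispenses prescription medication; is a registered nonprofit → General Business License required.
[R6] serves alcohol for on-premises consumption; is a registered nonprofit → exempt from General Business Certificate.
[R7] dispenses prescription medication; serves food to the public; years in business 17 > 13 → General Business Certificate required.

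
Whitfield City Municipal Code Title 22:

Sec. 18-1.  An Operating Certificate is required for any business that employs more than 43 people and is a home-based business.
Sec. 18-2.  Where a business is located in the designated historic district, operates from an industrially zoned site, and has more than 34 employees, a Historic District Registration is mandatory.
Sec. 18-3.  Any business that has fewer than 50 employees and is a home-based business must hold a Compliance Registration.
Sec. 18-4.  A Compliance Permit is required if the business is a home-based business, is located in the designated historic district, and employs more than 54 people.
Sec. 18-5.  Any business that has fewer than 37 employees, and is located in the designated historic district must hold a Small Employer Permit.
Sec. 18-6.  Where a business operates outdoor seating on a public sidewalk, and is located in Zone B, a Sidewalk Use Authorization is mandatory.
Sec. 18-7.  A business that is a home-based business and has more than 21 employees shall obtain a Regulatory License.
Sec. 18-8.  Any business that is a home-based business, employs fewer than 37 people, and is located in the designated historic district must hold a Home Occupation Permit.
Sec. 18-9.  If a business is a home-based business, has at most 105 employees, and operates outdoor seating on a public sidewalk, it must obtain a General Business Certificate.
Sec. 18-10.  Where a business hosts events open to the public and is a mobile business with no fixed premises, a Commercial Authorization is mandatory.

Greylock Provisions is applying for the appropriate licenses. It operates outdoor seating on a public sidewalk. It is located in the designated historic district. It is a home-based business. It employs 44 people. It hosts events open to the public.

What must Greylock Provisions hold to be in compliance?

Compliance Registration, General Business Certificate, Operating Certificate, Regulatory License

Sec. 18-1. employees 44 > 43; is a home-based business → Operating Certificate required.
Sec. 18-2. is located in the designated historic district; is a home-based business (not: operates from an industrially zoned site); employees 44 > 34 → Historic District Registration not required.
Sec. 18-3. employees 44 < 50; is a home-based business → Compliance Registration required.
Sec. 18-4. is a home-based business; is located in the designated historic district; employees 44 ≤ 54 → Compliance Permit not required.
Sec. 18-5. employees 44 ≥ 37; is located in the designated historic district → Small Employer Permit not required.
Sec. 18-6. operates outdoor seating on a public sidewalk; is located in the designated historic district (not: is located in Zone B) → Sidewalk Use Authorization not required.
Sec. 18-7. is a home-based business; employees 44 > 21 → Regulatory License required.
Sec. 18-8. is a home-based business; employees 44 ≥ 37; is located in the designated historic district → Home Occupation Permit not required.
Sec. 18-9. is a home-based business; employees 44 ≤ 105; operates outdoor seating on a public sidewalk → General Business Certificate required.
Sec. 18-10. hosts events open to the public; is a home-based business (not: is a mobile business with no fixed premises) → Commercial Authorization not required.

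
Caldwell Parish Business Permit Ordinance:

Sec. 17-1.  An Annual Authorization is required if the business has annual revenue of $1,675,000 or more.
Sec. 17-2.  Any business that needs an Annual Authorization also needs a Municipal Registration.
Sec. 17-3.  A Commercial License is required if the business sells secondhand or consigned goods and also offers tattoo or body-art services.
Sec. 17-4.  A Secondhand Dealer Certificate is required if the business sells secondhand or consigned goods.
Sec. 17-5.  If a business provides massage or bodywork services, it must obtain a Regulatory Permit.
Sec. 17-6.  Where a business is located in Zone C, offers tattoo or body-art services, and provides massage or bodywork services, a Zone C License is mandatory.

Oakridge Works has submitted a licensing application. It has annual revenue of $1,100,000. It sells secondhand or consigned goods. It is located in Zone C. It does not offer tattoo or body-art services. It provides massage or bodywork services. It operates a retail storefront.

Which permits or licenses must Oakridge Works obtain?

Sec. 17-1. revenue $1,100,000 < $1,675,000 → Annual Authorization not required.
Sec. 17-2. Annual Authorization is not required → no effect.
Sec. 17-3. sells secondhand or consigned goods; does not offer tattoo or body-art services → Commercial License not required.
Sec. 17-4. sells secondhand or consigned goods → Secondhand Dealer Certificate required.
Sec. 17-5. provides massage or bodywork services → Regulatory Permit required.
Sec. 17-6. is located in Zone C; does not offer tattoo or body-art services; provides massage or bodywork services → Zone C License not required.

Regulatory Permit, Secondhand Dealer Certificate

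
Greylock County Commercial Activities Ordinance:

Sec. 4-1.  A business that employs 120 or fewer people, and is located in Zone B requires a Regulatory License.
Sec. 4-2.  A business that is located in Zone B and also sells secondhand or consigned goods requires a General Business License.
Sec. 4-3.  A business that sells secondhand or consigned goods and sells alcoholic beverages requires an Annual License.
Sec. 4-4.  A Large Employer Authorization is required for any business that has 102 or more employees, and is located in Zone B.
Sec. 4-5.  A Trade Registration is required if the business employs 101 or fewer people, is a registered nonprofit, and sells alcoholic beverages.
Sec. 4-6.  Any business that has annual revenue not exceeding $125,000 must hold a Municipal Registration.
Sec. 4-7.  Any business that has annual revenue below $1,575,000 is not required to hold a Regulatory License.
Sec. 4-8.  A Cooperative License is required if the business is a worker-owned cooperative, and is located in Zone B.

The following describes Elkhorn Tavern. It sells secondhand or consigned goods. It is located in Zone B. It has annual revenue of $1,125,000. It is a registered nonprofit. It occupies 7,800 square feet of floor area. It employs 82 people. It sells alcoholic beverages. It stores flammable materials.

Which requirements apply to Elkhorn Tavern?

Sec. 4-1. employees 82 ≤ 120; is located in Zone B → Regulatory License required.
Sec. 4-2. is located in Zone B; sells secondhand or consigned goods → General Business License required.
Sec. 4-3. sells secondhand or consigned goods; sells alcoholic beverages → Annual License required.
Sec. 4-4. employees 82 < 102; is located in Zone B → Large Employer Authorization not required.
Sec. 4-5. employees 82 ≤ 101; is a registered nonprofit; sells alcoholic beverages → Trade Registration required.
Sec. 4-6. revenue $1,125,000 > $125,000 → Municipal Registration not required.
Sec. 4-7. revenue $1,125,000 < $1,575,000 → exempt from Regulatory License.
Sec. 4-8. is a registered nonprofit (not: is a worker-owned cooperative); is located in Zone B → Cooperative License not required.

Annual License, General Business License, Trade Registration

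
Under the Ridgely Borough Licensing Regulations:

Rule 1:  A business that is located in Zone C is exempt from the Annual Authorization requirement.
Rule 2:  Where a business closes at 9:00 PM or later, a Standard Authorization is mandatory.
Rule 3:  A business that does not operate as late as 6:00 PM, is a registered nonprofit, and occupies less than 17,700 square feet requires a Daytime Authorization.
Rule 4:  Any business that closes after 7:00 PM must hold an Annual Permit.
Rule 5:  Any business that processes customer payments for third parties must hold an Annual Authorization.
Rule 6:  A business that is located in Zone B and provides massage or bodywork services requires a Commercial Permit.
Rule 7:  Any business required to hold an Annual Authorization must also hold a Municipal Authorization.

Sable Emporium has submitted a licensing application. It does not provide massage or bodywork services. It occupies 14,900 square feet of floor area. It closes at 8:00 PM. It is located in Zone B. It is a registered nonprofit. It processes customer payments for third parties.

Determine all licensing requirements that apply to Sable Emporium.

Rule 1: is located in Zone B (not: is located in Zone C) → Annual Authorization exemption does not apply.
Rule 2: closes 8:00 PM, at/before 9:00 PM → Standard Authorization not required.
Rule 3: closes 8:00 PM, after 6:00 PM; is a registered nonprofit; floor area 14,900 square feet < 17,700 square feet → Daytime Authorization not required.
Rule 4: closes 8:00 PM, after 7:00 PM → Annual Permit required.
Rule 5: processes customer payments for third parties → Annual Authorization required.
Rule 6: is located in Zone B; does not provide massage or bodywork services → Commercial Permit not required.
Rule 7: Annual Authorization is required → Municipal Authorization also required.

Annual Authorization, Annual Permit, Municipal Authorization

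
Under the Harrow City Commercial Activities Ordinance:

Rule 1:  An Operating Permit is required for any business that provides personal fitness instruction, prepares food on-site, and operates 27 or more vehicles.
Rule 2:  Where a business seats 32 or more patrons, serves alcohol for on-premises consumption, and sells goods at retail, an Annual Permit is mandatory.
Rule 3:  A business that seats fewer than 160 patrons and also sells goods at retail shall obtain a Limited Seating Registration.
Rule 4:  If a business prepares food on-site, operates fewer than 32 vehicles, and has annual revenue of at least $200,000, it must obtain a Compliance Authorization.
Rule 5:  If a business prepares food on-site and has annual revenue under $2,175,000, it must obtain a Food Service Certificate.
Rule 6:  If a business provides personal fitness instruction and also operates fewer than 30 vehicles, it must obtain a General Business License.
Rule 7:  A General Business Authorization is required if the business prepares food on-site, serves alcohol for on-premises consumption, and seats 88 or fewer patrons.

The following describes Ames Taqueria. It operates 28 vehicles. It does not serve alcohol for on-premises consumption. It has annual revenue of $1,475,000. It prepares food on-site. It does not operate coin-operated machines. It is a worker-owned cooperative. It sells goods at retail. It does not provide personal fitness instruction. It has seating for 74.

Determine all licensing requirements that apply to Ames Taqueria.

Compliance Authorization, Food Service Certificate, Limited Seating Registration

Rule 1: does not provide personal fitness instruction; prepares food on-site; vehicles 28 ≥ 27 → Operating Permit not required.
Rule 2: seating 74 ≥ 32; does not serve alcohol for on-premises consumption; sells goods at retail → Annual Permit not required.
Rule 3: seating 74 < 160; sells goods at retail → Limited Seating Registration required.
Rule 4: prepares food on-site; vehicles 28 < 32; revenue $1,475,000 ≥ $200,000 → Compliance Authorization required.
Rule 5: prepares food on-site; revenue $1,475,000 < $2,175,000 → Food Service Certificate required.
Rule 6: does not provide personal fitness instruction; vehicles 28 < 30 → General Business License not required.
Rule 7: prepares food on-site; does not serve alcohol for on-premises consumption; seating 74 ≤ 88 → General Business Authorization not required.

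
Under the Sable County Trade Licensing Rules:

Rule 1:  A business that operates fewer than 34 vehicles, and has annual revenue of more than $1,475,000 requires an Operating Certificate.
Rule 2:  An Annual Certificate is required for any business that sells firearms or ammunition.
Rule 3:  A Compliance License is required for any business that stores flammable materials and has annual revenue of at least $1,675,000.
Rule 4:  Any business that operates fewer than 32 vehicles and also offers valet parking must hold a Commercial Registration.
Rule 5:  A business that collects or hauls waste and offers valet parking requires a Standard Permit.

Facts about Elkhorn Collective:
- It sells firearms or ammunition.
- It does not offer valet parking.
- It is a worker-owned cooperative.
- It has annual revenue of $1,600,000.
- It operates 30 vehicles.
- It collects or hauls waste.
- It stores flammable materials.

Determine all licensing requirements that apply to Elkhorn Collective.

Rule 1: vehicles 30 < 34; revenue $1,600,000 > $1,475,000 → Operating Certificate required.
Rule 2: sells firearms or ammunition → Annual Certificate required.
Rule 3: stores flammable materials; revenue $1,600,000 < $1,675,000 → Compliance License not required.
Rule 4: vehicles 30 < 32; does not offer valet parking → Commercial Registration not required.
Rule 5: collects or hauls waste; does not offer valet parking → Standard Permit not required.

Annual Certificate, Operating Certificate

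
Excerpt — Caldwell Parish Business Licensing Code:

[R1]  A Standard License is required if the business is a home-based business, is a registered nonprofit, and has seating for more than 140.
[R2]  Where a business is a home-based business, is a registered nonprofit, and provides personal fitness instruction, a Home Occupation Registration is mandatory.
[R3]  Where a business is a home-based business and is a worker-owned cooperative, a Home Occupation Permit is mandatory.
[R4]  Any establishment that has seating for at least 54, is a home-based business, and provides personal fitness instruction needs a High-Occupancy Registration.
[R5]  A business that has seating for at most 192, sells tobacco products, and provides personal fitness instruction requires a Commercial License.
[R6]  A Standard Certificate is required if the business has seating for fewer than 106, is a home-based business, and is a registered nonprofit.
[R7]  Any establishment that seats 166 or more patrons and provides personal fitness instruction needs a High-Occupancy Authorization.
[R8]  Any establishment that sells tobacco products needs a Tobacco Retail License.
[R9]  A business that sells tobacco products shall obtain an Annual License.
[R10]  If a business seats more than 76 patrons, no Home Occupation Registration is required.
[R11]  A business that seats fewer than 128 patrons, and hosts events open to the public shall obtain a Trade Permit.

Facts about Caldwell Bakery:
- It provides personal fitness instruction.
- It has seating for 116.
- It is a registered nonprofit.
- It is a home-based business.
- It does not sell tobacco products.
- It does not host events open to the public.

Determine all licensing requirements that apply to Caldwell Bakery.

[R1] is a home-based business; is a registered nonprofit; seating 116 ≤ 140 → Standard License not required.
[R2] is a home-based business; is a registered nonprofit; provides personal fitness instruction → Home Occupation Registration required.
[R3] is a home-based business; is a registered nonprofit (not: is a worker-owned cooperative) → Home Occupation Permit not required.
[R4] seating 116 ≥ 54; is a home-based business; provides personal fitness instruction → High-Occupancy Registration required.
[R5] seating 116 ≤ 192; does not sell tobacco products; provides personal fitness instruction → Commercial License not required.
[R6] seating 116 ≥ 106; is a home-based business; is a registered nonprofit → Standard Certificate not required.
[R7] seating 116 < 166; provides personal fitness instruction → High-Occupancy Authorization not required.
[R8] does not sell tobacco products → Tobacco Retail License not required.
[R9] does not sell tobacco products → Annual License not required.
[R10] seating 116 > 76 → exempt from Home Occupation Registration.
[R11] seating 116 < 128; does not host events open to the public → Trade Permit not required.

High-Occupancy Registration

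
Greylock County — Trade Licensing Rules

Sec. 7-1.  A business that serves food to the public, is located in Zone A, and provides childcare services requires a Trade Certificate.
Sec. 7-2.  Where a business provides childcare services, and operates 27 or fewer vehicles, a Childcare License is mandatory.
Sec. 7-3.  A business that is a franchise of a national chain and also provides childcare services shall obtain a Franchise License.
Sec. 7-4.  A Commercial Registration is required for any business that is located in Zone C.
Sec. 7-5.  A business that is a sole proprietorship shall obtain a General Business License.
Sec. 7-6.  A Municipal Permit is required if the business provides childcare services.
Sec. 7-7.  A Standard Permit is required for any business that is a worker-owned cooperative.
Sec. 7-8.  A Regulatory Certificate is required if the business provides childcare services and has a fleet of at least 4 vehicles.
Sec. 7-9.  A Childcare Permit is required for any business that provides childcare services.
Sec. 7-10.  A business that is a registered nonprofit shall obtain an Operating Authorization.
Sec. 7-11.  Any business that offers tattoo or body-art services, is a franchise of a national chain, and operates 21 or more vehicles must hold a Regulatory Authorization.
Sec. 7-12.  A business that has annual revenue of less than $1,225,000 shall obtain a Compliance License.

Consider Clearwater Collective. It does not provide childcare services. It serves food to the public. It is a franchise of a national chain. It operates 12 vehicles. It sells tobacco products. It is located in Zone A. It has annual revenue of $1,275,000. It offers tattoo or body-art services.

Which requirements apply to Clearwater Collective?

None

Sec. 7-1. serves food to the public; is located in Zone A; does not provide childcare services → Trade Certificate not required.
Sec. 7-2. does not provide childcare services; vehicles 12 ≤ 27 → Childcare License not required.
Sec. 7-3. is a franchise of a national chain; does not provide childcare services → Franchise License not required.
Sec. 7-4. is located in Zone A (not: is located in Zone C) → Commercial Registration not required.
Sec. 7-5. is a franchise of a national chain (not: is a sole proprietorship) → General Business License not required.
Sec. 7-6. does not provide childcare services → Municipal Permit not required.
Sec. 7-7. is a franchise of a national chain (not: is a worker-owned cooperative) → Standard Permit not required.
Sec. 7-8. does not provide childcare services; vehicles 12 ≥ 4 → Regulatory Certificate not required.
Sec. 7-9. does not provide childcare services → Childcare Permit not required.
Sec. 7-10. is a franchise of a national chain (not: is a registered nonprofit) → Operating Authorization not required.
Sec. 7-11. offers tattoo or body-art services; is a franchise of a national chain; vehicles 12 < 21 → Regulatory Authorization not required.
Sec. 7-12. revenue $1,275,000 ≥ $1,225,000 → Compliance License not required.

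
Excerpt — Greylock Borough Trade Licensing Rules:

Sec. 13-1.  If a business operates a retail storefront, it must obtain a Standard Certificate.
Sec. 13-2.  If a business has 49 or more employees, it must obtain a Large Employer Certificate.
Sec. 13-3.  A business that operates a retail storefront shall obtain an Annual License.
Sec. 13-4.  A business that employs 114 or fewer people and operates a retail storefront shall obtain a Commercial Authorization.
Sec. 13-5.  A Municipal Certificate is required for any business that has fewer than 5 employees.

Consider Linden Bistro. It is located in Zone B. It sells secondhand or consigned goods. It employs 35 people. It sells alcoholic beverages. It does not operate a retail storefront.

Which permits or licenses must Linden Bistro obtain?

None

Sec. 13-1. does not operate a retail storefront → Standard Certificate not required.
Sec. 13-2. employees 35 < 49 → Large Employer Certificate not required.
Sec. 13-3. does not operate a retail storefront → Annual License not required.
Sec. 13-4. employees 35 ≤ 114; does not operate a retail storefront → Commercial Authorization not required.
Sec. 13-5. employees 35 ≥ 5 → Municipal Certificate not required.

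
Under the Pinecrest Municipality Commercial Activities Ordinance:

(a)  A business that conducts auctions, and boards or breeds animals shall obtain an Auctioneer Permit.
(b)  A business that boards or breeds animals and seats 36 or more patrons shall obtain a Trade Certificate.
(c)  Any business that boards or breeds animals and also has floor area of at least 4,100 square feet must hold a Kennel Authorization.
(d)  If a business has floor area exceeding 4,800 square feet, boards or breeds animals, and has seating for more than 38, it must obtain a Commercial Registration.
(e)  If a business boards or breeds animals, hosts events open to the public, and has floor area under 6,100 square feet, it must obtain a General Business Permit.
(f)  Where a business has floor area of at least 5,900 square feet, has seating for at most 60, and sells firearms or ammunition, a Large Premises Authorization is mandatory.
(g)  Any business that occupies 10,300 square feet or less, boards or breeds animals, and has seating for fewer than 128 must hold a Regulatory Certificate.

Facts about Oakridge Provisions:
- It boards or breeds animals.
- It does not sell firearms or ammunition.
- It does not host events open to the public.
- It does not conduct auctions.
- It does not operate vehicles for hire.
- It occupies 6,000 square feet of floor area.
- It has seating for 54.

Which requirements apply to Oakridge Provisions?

(a) does not conduct auctions; boards or breeds animals → Auctioneer Permit not required.
(b) boards or breeds animals; seating 54 ≥ 36 → Trade Certificate required.
(c) boards or breeds animals; floor area 6,000 square feet ≥ 4,100 square feet → Kennel Authorization required.
(d) floor area 6,000 square feet > 4,800 square feet; boards or breeds animals; seating 54 > 38 → Commercial Registration required.
(e) boards or breeds animals; does not host events open to the public; floor area 6,000 square feet < 6,100 square feet → General Business Permit not required.
(f) floor area 6,000 square feet ≥ 5,900 square feet; seating 54 ≤ 60; does not sell firearms or ammunition → Large Premises Authorization not required.
(g) floor area 6,000 square feet ≤ 10,300 square feet; boards or breeds animals; seating 54 < 128 → Regulatory Certificate required.

Commercial Registration, Kennel Authorization, Regulatory Certificate, Trade Certificate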